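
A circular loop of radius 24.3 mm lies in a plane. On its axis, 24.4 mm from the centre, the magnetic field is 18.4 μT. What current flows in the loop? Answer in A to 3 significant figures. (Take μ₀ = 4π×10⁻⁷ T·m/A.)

On the axis of a loop, B = μ₀IR²/[2(R²+z²)^(3/2)], so I = 2B(R²+z²)^(3/2)/(μ₀R²).
R² + z² = 0.0005905 + 0.0005954 = 0.001186 m²; raised to 3/2 gives 4.08×10⁻⁵ m³.
I = 2 × 1.84×10⁻⁵ × 4.08×10⁻⁵ / (1.26×10⁻⁶ × 0.0005905) = 2.03 A.

I ≈ 2.03 A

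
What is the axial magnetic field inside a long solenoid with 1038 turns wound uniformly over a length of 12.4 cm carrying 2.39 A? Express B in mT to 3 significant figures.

Inside a long solenoid, B = μ₀nI with n = 8371 turns/m.
B = 4π×10⁻⁷ × 8371 × 2.39 = 2.51×10⁻² T.

B ≈ 25.1 mT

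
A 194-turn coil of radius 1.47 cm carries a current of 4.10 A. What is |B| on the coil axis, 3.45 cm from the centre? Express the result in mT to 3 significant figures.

B ≈ 2.05 mT

For an N-turn flat coil, B = Nμ₀IR²/[2(R²+z²)^(3/2)] with R = 0.0147 m, z = 0.0345 m.
B = 194 × 1.06×10⁻⁵ T = 2.05×10⁻³ T.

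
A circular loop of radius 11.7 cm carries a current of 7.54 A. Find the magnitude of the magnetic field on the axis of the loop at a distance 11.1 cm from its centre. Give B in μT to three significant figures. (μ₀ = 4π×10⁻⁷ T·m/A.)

On the axis of a circular loop, B = μ₀IR² / [2(R²+z²)^(3/2)].
R² + z² = (0.117)² + (0.111)² = 0.02601 m², and (R²+z²)^(3/2) = 4.19×10⁻³ m³.
B = (4π×10⁻⁷ × 7.54 × 0.01369) / (2 × 4.19×10⁻³) = 1.55×10⁻⁵ T.

B ≈ 15.5 μT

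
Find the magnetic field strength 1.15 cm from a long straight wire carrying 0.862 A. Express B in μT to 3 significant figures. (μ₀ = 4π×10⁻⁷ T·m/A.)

B ≈ 15.0 μT

For an infinitely long straight wire, B = μ₀I/(2πd).
B = (4π×10⁻⁷ × 0.862) / (2π × 0.0115) = 1.50×10⁻⁵ T.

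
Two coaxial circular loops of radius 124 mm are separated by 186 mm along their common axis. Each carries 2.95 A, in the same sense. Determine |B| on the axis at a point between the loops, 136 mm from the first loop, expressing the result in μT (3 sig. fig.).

Each loop contributes B = μ₀IR²/[2(R²+z²)^(3/2)] on the axis, with z measured from that loop.
Loop 1 (z = 0.136 m): B₁ = 4.57×10⁻⁶ T. Loop 2 (z = 0.05 m): B₂ = 1.19×10⁻⁵ T.
The fields add: B = B₁ + B₂ = 1.65×10⁻⁵ T.

B ≈ 16.5 μT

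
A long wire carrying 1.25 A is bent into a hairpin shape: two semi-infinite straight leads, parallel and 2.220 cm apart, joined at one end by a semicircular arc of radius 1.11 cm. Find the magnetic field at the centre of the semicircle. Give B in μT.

The semicircular arc contributes B_arc = μ₀I·π/(4πR) = μ₀I/(4R) = 3.54×10⁻⁵ T.
Each semi-infinite lead is at perpendicular distance R = 0.0111 m from the centre, with the perpendicular foot at its near end, so it contributes μ₀I/(4πR); both point the same way, together 2.25×10⁻⁵ T.
Arc and leads all point the same direction: B = 3.54×10⁻⁵ + 2.25×10⁻⁵ = 5.79×10⁻⁵ T.

B ≈ 57.9 μT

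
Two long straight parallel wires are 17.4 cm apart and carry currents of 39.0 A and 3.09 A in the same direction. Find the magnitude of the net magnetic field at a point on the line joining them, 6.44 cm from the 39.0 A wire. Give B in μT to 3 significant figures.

B ≈ 115 μT

Each long wire gives B = μ₀I/(2πd). Distances are d₁ = 0.0644 m and d₂ = 0.1096 m.
B₁ = 1.21×10⁻⁴ T, B₂ = 5.64×10⁻⁶ T.
Between parallel currents the two contributions point in opposite directions, so they subtract. B = |B₁ − B₂| = |1.21×10⁻⁴ − 5.64×10⁻⁶| = 1.15×10⁻⁴ T.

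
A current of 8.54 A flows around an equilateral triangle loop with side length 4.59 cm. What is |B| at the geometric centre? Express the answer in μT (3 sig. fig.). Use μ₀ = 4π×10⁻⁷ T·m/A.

Each side is a finite straight segment at perpendicular distance d = a/(2 tan(π/3)) = 0.01325 m from the centre, with end-angles ±π/3.
One side contributes B₁ = (μ₀I/4πd)·2 sin(π/3) = 1.12×10⁻⁴ T.
All 3 sides add in the same direction: B = 3 × 1.12×10⁻⁴ = 3.35×10⁻⁴ T.

B ≈ 335 μT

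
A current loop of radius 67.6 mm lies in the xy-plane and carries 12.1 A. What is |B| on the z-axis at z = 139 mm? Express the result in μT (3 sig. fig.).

B ≈ 9.41 μT

On the axis of a circular loop, B = μ₀IR² / [2(R²+z²)^(3/2)].
R² + z² = (0.0676)² + (0.139)² = 0.02389 m², and (R²+z²)^(3/2) = 3.69×10⁻³ m³.
B = (4π×10⁻⁷ × 12.1 × 0.00457) / (2 × 3.69×10⁻³) = 9.41×10⁻⁶ T.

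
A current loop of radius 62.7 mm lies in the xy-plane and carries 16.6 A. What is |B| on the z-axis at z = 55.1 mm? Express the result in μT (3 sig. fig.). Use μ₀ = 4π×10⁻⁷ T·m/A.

B ≈ 70.5 μT

On the axis of a circular loop, B = μ₀IR² / [2(R²+z²)^(3/2)].
R² + z² = (0.0627)² + (0.0551)² = 0.006967 m², and (R²+z²)^(3/2) = 5.82×10⁻⁴ m³.
B = (4π×10⁻⁷ × 16.6 × 0.003931) / (2 × 5.82×10⁻⁴) = 7.05×10⁻⁵ T.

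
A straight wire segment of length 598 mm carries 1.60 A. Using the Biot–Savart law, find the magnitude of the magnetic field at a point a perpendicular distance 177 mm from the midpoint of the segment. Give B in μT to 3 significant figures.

For a finite straight segment, B = (μ₀I/4πd)(sinθ₁ + sinθ₂), where θ₁, θ₂ are the angles from the perpendicular to each end.
The perpendicular from the point meets the wire at its midpoint, so each end is L/2 = 0.299 m away along the wire.
sinθ₁ = 0.299/√(0.299²+0.177²) = 0.8605; sinθ₂ = 0.299/√(0.299²+0.177²) = 0.8605.
B = (4π×10⁻⁷ × 1.60) / (4π × 0.177) × (0.8605 + 0.8605) = 1.56×10⁻⁶ T.

B ≈ 1.56 μT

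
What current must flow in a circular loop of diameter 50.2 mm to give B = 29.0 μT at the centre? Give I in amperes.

At the centre of a circular loop B = μ₀I/(2R), so I = 2RB/μ₀.
With R = 0.0251 m, I = 2 × 0.0251 × 2.90×10⁻⁵ / (4π×10⁻⁷) = 1.16 A.

I ≈ 1.16 A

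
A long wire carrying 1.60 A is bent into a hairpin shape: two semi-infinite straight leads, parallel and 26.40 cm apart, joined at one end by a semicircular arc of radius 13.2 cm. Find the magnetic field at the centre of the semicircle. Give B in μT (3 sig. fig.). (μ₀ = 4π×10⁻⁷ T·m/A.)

B ≈ 6.23 μT

The semicircular arc contributes B_arc = μ₀I·π/(4πR) = μ₀I/(4R) = 3.81×10⁻⁶ T.
Each semi-infinite lead is at perpendicular distance R = 0.132 m from the centre, with the perpendicular foot at its near end, so it contributes μ₀I/(4πR); both point the same way, together 2.42×10⁻⁶ T.
Arc and leads all point the same direction: B = 3.81×10⁻⁶ + 2.42×10⁻⁶ = 6.23×10⁻⁶ T.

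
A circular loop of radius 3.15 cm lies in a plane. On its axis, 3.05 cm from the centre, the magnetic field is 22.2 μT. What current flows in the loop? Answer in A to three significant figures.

On the axis of a loop, B = μ₀IR²/[2(R²+z²)^(3/2)], so I = 2B(R²+z²)^(3/2)/(μ₀R²).
R² + z² = 0.0009923 + 0.0009302 = 0.001923 m²; raised to 3/2 gives 8.43×10⁻⁵ m³.
I = 2 × 2.22×10⁻⁵ × 8.43×10⁻⁵ / (1.26×10⁻⁶ × 0.0009923) = 3.00 A.

I ≈ 3.00 A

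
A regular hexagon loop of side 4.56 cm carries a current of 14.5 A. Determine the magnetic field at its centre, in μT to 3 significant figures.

Each side is a finite straight segment at perpendicular distance d = a/(2 tan(π/6)) = 0.03949 m from the centre, with end-angles ±π/6.
One side contributes B₁ = (μ₀I/4πd)·2 sin(π/6) = 3.67×10⁻⁵ T.
All 6 sides add in the same direction: B = 6 × 3.67×10⁻⁵ = 2.20×10⁻⁴ T.

B ≈ 220 μT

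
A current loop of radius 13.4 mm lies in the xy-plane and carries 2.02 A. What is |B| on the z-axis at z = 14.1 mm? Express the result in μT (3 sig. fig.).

On the axis of a circular loop, B = μ₀IR² / [2(R²+z²)^(3/2)].
R² + z² = (0.0134)² + (0.0141)² = 0.0003784 m², and (R²+z²)^(3/2) = 7.36×10⁻⁶ m³.
B = (4π×10⁻⁷ × 2.02 × 0.0001796) / (2 × 7.36×10⁻⁶) = 3.10×10⁻⁵ T.

B ≈ 31.0 μT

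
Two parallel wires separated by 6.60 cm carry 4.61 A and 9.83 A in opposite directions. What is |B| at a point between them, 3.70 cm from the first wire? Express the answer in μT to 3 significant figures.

B ≈ 92.7 μT

Each long wire gives B = μ₀I/(2πd). Distances are d₁ = 0.037 m and d₂ = 0.029 m.
B₁ = 2.49×10⁻⁵ T, B₂ = 6.78×10⁻⁵ T.
Between antiparallel currents both contributions point the same way, so they add. B = B₁ + B₂ = 2.49×10⁻⁵ + 6.78×10⁻⁵ = 9.27×10⁻⁵ T.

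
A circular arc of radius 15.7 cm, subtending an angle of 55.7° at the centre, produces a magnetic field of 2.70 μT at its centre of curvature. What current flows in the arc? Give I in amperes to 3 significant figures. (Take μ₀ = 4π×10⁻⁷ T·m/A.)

For a circular arc, B = μ₀Iφ/(4πR) with φ in radians; here φ = 0.9721 rad.
So I = 4πRB/(μ₀φ) = 4π × 0.157 × 2.70×10⁻⁶ / (4π×10⁻⁷ × 0.9721) = 4.36 A.

I ≈ 4.36 A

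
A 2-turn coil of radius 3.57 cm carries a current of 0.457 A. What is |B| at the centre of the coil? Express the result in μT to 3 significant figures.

B ≈ 16.1 μT

For an N-turn flat coil, B = Nμ₀I/(2R) with R = 0.0357 m.
B = 2 × 8.04×10⁻⁶ T = 1.61×10⁻⁵ T.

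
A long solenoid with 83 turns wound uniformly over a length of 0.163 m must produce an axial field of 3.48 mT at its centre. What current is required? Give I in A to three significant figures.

I ≈ 5.44 A

Inside a long solenoid B = μ₀nI with n = 509.2 m⁻¹, so I = B/(μ₀n).
I = 3.48×10⁻³ / (4π×10⁻⁷ × 509.2) = 5.44 A.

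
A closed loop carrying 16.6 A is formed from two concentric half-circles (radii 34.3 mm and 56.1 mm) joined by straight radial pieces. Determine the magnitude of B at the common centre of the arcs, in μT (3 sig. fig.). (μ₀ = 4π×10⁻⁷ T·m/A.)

The radial connectors point toward the centre, so dl × r̂ = 0 and they contribute nothing.
Each semicircle gives μ₀I/(4R): inner arc 1.52×10⁻⁴ T, outer arc 9.30×10⁻⁵ T.
The two arcs carry current in opposite angular senses, so their fields oppose: B = |1.52×10⁻⁴ − 9.30×10⁻⁵| = 5.91×10⁻⁵ T.

B ≈ 59.1 μT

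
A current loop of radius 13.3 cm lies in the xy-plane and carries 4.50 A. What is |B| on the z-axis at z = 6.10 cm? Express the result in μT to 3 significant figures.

B ≈ 16.0 μT

On the axis of a circular loop, B = μ₀IR² / [2(R²+z²)^(3/2)].
R² + z² = (0.133)² + (0.061)² = 0.02141 m², and (R²+z²)^(3/2) = 3.13×10⁻³ m³.
B = (4π×10⁻⁷ × 4.50 × 0.01769) / (2 × 3.13×10⁻³) = 1.60×10⁻⁵ T.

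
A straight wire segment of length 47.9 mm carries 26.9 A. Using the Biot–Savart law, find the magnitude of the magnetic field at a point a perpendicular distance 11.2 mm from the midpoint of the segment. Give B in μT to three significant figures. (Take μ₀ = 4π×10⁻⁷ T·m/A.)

B ≈ 435 μT

For a finite straight segment, B = (μ₀I/4πd)(sinθ₁ + sinθ₂), where θ₁, θ₂ are the angles from the perpendicular to each end.
The perpendicular from the point meets the wire at its midpoint, so each end is L/2 = 0.02395 m away along the wire.
sinθ₁ = 0.02395/√(0.02395²+0.0112²) = 0.9058; sinθ₂ = 0.02395/√(0.02395²+0.0112²) = 0.9058.
B = (4π×10⁻⁷ × 26.9) / (4π × 0.0112) × (0.9058 + 0.9058) = 4.35×10⁻⁴ T.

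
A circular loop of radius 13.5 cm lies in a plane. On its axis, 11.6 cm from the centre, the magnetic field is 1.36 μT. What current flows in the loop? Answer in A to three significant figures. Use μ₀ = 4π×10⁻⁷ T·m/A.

On the axis of a loop, B = μ₀IR²/[2(R²+z²)^(3/2)], so I = 2B(R²+z²)^(3/2)/(μ₀R²).
R² + z² = 0.01823 + 0.01346 = 0.03168 m²; raised to 3/2 gives 5.64×10⁻³ m³.
I = 2 × 1.36×10⁻⁶ × 5.64×10⁻³ / (1.26×10⁻⁶ × 0.01823) = 0.670 A.

I ≈ 0.670 A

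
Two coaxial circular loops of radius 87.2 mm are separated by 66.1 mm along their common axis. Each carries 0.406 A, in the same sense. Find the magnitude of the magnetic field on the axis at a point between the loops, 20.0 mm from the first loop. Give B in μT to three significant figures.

B ≈ 4.73 μT

Each loop contributes B = μ₀IR²/[2(R²+z²)^(3/2)] on the axis, with z measured from that loop.
Loop 1 (z = 0.02 m): B₁ = 2.71×10⁻⁶ T. Loop 2 (z = 0.0461 m): B₂ = 2.02×10⁻⁶ T.
The fields add: B = B₁ + B₂ = 4.73×10⁻⁶ T.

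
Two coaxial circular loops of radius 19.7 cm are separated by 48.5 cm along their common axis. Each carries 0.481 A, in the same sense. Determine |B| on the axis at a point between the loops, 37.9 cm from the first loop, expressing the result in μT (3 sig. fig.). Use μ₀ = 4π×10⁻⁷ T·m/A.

B ≈ 1.20 μT

Each loop contributes B = μ₀IR²/[2(R²+z²)^(3/2)] on the axis, with z measured from that loop.
Loop 1 (z = 0.379 m): B₁ = 1.51×10⁻⁷ T. Loop 2 (z = 0.106 m): B₂ = 1.05×10⁻⁶ T.
The fields add: B = B₁ + B₂ = 1.20×10⁻⁶ T.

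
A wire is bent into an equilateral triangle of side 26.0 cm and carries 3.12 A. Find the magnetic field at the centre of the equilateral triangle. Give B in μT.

Each side is a finite straight segment at perpendicular distance d = a/(2 tan(π/3)) = 0.07506 m from the centre, with end-angles ±π/3.
One side contributes B₁ = (μ₀I/4πd)·2 sin(π/3) = 7.20×10⁻⁶ T.
All 3 sides add in the same direction: B = 3 × 7.20×10⁻⁶ = 2.16×10⁻⁵ T.

B ≈ 21.6 μT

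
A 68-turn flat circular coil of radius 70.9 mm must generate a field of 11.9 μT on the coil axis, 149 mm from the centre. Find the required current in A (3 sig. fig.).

For an N-turn coil, B = Nμ₀IR²/[2(R²+z²)^(3/2)] with R = 0.0709 m, z = 0.149 m, so I = 2B(R²+z²)^(3/2)/(Nμ₀R²) = 2 × 1.19×10⁻⁵ × 4.49×10⁻³ / (68 × 4π×10⁻⁷ × 0.005027) = 0.249 A.

I ≈ 0.249 A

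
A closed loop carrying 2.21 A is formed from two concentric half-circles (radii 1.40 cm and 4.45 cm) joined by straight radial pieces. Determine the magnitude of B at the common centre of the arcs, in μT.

B ≈ 34.0 μT

The radial connectors point toward the centre, so dl × r̂ = 0 and they contribute nothing.
Each semicircle gives μ₀I/(4R): inner arc 4.96×10⁻⁵ T, outer arc 1.56×10⁻⁵ T.
The two arcs carry current in opposite angular senses, so their fields oppose: B = |4.96×10⁻⁵ − 1.56×10⁻⁵| = 3.40×10⁻⁵ T.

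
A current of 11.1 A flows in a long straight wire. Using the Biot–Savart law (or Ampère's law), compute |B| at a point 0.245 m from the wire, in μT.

For an infinitely long straight wire, B = μ₀I/(2πd).
B = (4π×10⁻⁷ × 11.1) / (2π × 0.245) = 9.06×10⁻⁶ T.

B ≈ 9.06 μT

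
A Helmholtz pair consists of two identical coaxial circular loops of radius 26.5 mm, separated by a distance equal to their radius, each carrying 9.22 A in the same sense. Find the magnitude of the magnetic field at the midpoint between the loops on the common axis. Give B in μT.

B ≈ 313 μT

Each loop contributes B = μ₀IR²/[2(R²+z²)^(3/2)] on the axis, with z measured from that loop.
Loop 1 (z = 0.01325 m): B₁ = 1.56×10⁻⁴ T. Loop 2 (z = 0.01325 m): B₂ = 1.56×10⁻⁴ T.
The fields add: B = B₁ + B₂ = 3.13×10⁻⁴ T.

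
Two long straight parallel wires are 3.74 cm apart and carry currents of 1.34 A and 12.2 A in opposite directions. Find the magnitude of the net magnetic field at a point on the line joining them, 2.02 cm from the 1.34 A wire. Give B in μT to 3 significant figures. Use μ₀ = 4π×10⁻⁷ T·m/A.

B ≈ 155 μT

Each long wire gives B = μ₀I/(2πd). Distances are d₁ = 0.0202 m and d₂ = 0.0172 m.
B₁ = 1.33×10⁻⁵ T, B₂ = 1.42×10⁻⁴ T.
Between antiparallel currents both contributions point the same way, so they add. B = B₁ + B₂ = 1.33×10⁻⁵ + 1.42×10⁻⁴ = 1.55×10⁻⁴ T.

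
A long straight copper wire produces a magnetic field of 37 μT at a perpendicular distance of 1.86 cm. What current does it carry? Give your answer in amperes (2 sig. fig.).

For a long straight wire B = μ₀I/(2πd), so I = 2πdB/μ₀.
I = 2π × 0.0186 × 3.70×10⁻⁵ / (4π×10⁻⁷) = 3.44 A.

I ≈ 3.4 A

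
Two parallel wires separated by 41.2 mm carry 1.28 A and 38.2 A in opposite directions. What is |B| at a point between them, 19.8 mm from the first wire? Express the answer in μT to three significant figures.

Each long wire gives B = μ₀I/(2πd). Distances are d₁ = 0.0198 m and d₂ = 0.0214 m.
B₁ = 1.29×10⁻⁵ T, B₂ = 3.57×10⁻⁴ T.
Between antiparallel currents both contributions point the same way, so they add. B = B₁ + B₂ = 1.29×10⁻⁵ + 3.57×10⁻⁴ = 3.70×10⁻⁴ T.

B ≈ 370 μT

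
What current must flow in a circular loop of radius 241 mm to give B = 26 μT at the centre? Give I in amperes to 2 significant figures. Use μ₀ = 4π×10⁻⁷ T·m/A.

I ≈ 10 A

At the centre of a circular loop B = μ₀I/(2R), so I = 2RB/μ₀.
With R = 0.241 m, I = 2 × 0.241 × 2.60×10⁻⁵ / (4π×10⁻⁷) = 9.97 A.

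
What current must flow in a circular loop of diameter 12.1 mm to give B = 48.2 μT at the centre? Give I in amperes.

At the centre of a circular loop B = μ₀I/(2R), so I = 2RB/μ₀.
With R = 0.00605 m, I = 2 × 0.00605 × 4.82×10⁻⁵ / (4π×10⁻⁷) = 0.464 A.

I ≈ 0.464 A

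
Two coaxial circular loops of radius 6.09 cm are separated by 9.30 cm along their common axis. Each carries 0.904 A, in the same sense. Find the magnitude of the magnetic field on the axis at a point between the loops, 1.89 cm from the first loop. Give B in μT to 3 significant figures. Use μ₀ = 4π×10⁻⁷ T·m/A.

B ≈ 10.5 μT

Each loop contributes B = μ₀IR²/[2(R²+z²)^(3/2)] on the axis, with z measured from that loop.
Loop 1 (z = 0.0189 m): B₁ = 8.13×10⁻⁶ T. Loop 2 (z = 0.0741 m): B₂ = 2.39×10⁻⁶ T.
The fields add: B = B₁ + B₂ = 1.05×10⁻⁵ T.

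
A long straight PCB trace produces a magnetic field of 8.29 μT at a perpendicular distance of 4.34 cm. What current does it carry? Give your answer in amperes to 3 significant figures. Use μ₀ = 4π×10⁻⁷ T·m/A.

For a long straight wire B = μ₀I/(2πd), so I = 2πdB/μ₀.
I = 2π × 0.0434 × 8.29×10⁻⁶ / (4π×10⁻⁷) = 1.80 A.

I ≈ 1.80 A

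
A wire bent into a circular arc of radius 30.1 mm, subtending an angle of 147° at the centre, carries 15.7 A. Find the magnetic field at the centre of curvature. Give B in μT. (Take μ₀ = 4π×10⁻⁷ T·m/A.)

The Biot–Savart field of a circular arc at its centre is B = μ₀Iφ/(4πR), with φ = 2.566 rad.
B = (4π×10⁻⁷ × 15.7 × 2.566) / (4π × 0.0301) = 1.34×10⁻⁴ T.

B ≈ 134 μT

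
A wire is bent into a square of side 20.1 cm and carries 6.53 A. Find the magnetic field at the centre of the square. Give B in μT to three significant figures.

Each side is a finite straight segment at perpendicular distance d = a/(2 tan(π/4)) = 0.1005 m from the centre, with end-angles ±π/4.
One side contributes B₁ = (μ₀I/4πd)·2 sin(π/4) = 9.19×10⁻⁶ T.
All 4 sides add in the same direction: B = 4 × 9.19×10⁻⁶ = 3.68×10⁻⁵ T.

B ≈ 36.8 μT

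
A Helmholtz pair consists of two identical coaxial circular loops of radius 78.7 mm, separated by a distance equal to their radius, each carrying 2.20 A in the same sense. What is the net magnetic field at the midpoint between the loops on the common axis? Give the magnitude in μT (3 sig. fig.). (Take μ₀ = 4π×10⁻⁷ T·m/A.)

Each loop contributes B = μ₀IR²/[2(R²+z²)^(3/2)] on the axis, with z measured from that loop.
Loop 1 (z = 0.03935 m): B₁ = 1.26×10⁻⁵ T. Loop 2 (z = 0.03935 m): B₂ = 1.26×10⁻⁵ T.
The fields add: B = B₁ + B₂ = 2.51×10⁻⁵ T.

B ≈ 25.1 μT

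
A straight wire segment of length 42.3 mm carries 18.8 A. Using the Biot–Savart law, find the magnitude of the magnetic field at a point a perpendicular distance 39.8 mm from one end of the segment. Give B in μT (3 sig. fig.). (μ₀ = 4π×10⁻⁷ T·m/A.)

B ≈ 34.4 μT

For a finite straight segment, B = (μ₀I/4πd)(sinθ₁ + sinθ₂), where θ₁, θ₂ are the angles from the perpendicular to each end.
The perpendicular foot is at one end, so the two end-offsets along the wire are 0 and L = 0.0423 m.
sinθ₁ = 0/√(0²+0.0398²) = 0.0000; sinθ₂ = 0.0423/√(0.0423²+0.0398²) = 0.7283.
B = (4π×10⁻⁷ × 18.8) / (4π × 0.0398) × (0.0000 + 0.7283) = 3.44×10⁻⁵ T.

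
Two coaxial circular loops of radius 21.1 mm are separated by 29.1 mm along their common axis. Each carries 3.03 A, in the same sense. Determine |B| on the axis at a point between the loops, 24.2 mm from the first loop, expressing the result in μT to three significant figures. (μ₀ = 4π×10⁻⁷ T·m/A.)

Each loop contributes B = μ₀IR²/[2(R²+z²)^(3/2)] on the axis, with z measured from that loop.
Loop 1 (z = 0.0242 m): B₁ = 2.56×10⁻⁵ T. Loop 2 (z = 0.0049 m): B₂ = 8.34×10⁻⁵ T.
The fields add: B = B₁ + B₂ = 1.09×10⁻⁴ T.

B ≈ 109 μT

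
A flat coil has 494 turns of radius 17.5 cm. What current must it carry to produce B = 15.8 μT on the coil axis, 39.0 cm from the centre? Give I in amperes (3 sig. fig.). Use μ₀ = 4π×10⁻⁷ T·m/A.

I ≈ 0.130 A

For an N-turn coil, B = Nμ₀IR²/[2(R²+z²)^(3/2)] with R = 0.175 m, z = 0.39 m, so I = 2B(R²+z²)^(3/2)/(Nμ₀R²) = 2 × 1.58×10⁻⁵ × 7.81×10⁻² / (494 × 4π×10⁻⁷ × 0.03063) = 0.130 A.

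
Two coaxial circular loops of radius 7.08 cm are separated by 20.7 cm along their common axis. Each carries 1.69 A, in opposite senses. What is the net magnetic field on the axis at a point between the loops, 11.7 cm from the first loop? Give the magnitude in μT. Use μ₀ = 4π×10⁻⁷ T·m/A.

Each loop contributes B = μ₀IR²/[2(R²+z²)^(3/2)] on the axis, with z measured from that loop.
Loop 1 (z = 0.117 m): B₁ = 2.08×10⁻⁶ T. Loop 2 (z = 0.09 m): B₂ = 3.54×10⁻⁶ T.
The fields oppose: B = |B₁ − B₂| = 1.46×10⁻⁶ T.

B ≈ 1.46 μT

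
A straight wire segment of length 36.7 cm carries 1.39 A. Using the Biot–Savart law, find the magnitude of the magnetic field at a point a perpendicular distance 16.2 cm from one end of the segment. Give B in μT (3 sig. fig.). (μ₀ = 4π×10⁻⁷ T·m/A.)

For a finite straight segment, B = (μ₀I/4πd)(sinθ₁ + sinθ₂), where θ₁, θ₂ are the angles from the perpendicular to each end.
The perpendicular foot is at one end, so the two end-offsets along the wire are 0 and L = 0.367 m.
sinθ₁ = 0/√(0²+0.162²) = 0.0000; sinθ₂ = 0.367/√(0.367²+0.162²) = 0.9148.
B = (4π×10⁻⁷ × 1.39) / (4π × 0.162) × (0.0000 + 0.9148) = 7.85×10⁻⁷ T.

B ≈ 0.785 μT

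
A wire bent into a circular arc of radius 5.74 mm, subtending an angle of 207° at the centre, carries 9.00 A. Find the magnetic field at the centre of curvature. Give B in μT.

B ≈ 566 μT

The Biot–Savart field of a circular arc at its centre is B = μ₀Iφ/(4πR), with φ = 3.613 rad.
B = (4π×10⁻⁷ × 9.00 × 3.613) / (4π × 0.00574) = 5.66×10⁻⁴ T.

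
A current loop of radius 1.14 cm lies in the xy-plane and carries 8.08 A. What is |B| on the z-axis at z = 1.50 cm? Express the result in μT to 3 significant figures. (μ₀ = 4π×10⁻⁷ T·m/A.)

On the axis of a circular loop, B = μ₀IR² / [2(R²+z²)^(3/2)].
R² + z² = (0.0114)² + (0.015)² = 0.000355 m², and (R²+z²)^(3/2) = 6.69×10⁻⁶ m³.
B = (4π×10⁻⁷ × 8.08 × 0.00013) / (2 × 6.69×10⁻⁶) = 9.87×10⁻⁵ T.

B ≈ 98.7 μT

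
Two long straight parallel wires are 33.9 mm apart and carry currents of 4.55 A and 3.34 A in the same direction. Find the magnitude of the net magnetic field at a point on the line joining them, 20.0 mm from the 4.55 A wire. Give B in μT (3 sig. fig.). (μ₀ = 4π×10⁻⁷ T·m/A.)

Each long wire gives B = μ₀I/(2πd). Distances are d₁ = 0.02 m and d₂ = 0.0139 m.
B₁ = 4.55×10⁻⁵ T, B₂ = 4.81×10⁻⁵ T.
Between parallel currents the two contributions point in opposite directions, so they subtract. B = |B₁ − B₂| = |4.55×10⁻⁵ − 4.81×10⁻⁵| = 2.56×10⁻⁶ T.

B ≈ 2.56 μT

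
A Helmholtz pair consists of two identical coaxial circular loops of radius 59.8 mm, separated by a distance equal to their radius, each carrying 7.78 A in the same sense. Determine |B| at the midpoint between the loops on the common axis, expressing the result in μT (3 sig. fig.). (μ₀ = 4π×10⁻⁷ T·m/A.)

B ≈ 117 μT

Each loop contributes B = μ₀IR²/[2(R²+z²)^(3/2)] on the axis, with z measured from that loop.
Loop 1 (z = 0.0299 m): B₁ = 5.85×10⁻⁵ T. Loop 2 (z = 0.0299 m): B₂ = 5.85×10⁻⁵ T.
The fields add: B = B₁ + B₂ = 1.17×10⁻⁴ T.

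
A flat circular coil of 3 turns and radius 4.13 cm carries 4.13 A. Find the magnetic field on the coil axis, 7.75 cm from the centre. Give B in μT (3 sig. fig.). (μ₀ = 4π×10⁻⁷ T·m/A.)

B ≈ 19.6 μT

For an N-turn flat coil, B = Nμ₀IR²/[2(R²+z²)^(3/2)] with R = 0.0413 m, z = 0.0775 m.
B = 3 × 6.54×10⁻⁶ T = 1.96×10⁻⁵ T.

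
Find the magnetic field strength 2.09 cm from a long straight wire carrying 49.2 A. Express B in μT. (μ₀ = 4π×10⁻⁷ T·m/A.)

For an infinitely long straight wire, B = μ₀I/(2πd).
B = (4π×10⁻⁷ × 49.2) / (2π × 0.0209) = 4.71×10⁻⁴ T.

B ≈ 471 μT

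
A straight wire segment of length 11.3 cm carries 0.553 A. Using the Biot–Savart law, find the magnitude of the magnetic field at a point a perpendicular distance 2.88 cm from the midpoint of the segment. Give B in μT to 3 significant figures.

B ≈ 3.42 μT

For a finite straight segment, B = (μ₀I/4πd)(sinθ₁ + sinθ₂), where θ₁, θ₂ are the angles from the perpendicular to each end.
The perpendicular from the point meets the wire at its midpoint, so each end is L/2 = 0.0565 m away along the wire.
sinθ₁ = 0.0565/√(0.0565²+0.0288²) = 0.8909; sinθ₂ = 0.0565/√(0.0565²+0.0288²) = 0.8909.
B = (4π×10⁻⁷ × 0.553) / (4π × 0.0288) × (0.8909 + 0.8909) = 3.42×10⁻⁶ T.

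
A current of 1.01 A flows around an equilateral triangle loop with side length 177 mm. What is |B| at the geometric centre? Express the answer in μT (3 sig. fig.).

B ≈ 10.3 μT

Each side is a finite straight segment at perpendicular distance d = a/(2 tan(π/3)) = 0.0511 m from the centre, with end-angles ±π/3.
One side contributes B₁ = (μ₀I/4πd)·2 sin(π/3) = 3.42×10⁻⁶ T.
All 3 sides add in the same direction: B = 3 × 3.42×10⁻⁶ = 1.03×10⁻⁵ T.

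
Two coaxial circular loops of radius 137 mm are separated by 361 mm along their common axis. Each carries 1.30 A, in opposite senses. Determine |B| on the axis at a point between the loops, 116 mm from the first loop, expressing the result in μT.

B ≈ 1.96 μT

Each loop contributes B = μ₀IR²/[2(R²+z²)^(3/2)] on the axis, with z measured from that loop.
Loop 1 (z = 0.116 m): B₁ = 2.65×10⁻⁶ T. Loop 2 (z = 0.245 m): B₂ = 6.93×10⁻⁷ T.
The fields oppose: B = |B₁ − B₂| = 1.96×10⁻⁶ T.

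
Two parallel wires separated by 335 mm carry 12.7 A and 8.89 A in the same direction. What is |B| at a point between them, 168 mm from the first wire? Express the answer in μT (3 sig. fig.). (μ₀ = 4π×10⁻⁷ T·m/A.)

B ≈ 4.47 μT

Each long wire gives B = μ₀I/(2πd). Distances are d₁ = 0.168 m and d₂ = 0.167 m.
B₁ = 1.51×10⁻⁵ T, B₂ = 1.06×10⁻⁵ T.
Between parallel currents the two contributions point in opposite directions, so they subtract. B = |B₁ − B₂| = |1.51×10⁻⁵ − 1.06×10⁻⁵| = 4.47×10⁻⁶ T.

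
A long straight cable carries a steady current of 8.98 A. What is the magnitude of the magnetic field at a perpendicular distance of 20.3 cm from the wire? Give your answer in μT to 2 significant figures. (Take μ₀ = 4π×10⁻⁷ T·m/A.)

For an infinitely long straight wire, B = μ₀I/(2πd).
B = (4π×10⁻⁷ × 8.98) / (2π × 0.203) = 8.85×10⁻⁶ T.

B ≈ 8.8 μT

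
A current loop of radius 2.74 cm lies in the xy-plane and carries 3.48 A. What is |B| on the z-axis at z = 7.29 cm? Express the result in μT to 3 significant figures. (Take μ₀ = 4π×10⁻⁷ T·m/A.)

B ≈ 3.48 μT

On the axis of a circular loop, B = μ₀IR² / [2(R²+z²)^(3/2)].
R² + z² = (0.0274)² + (0.0729)² = 0.006065 m², and (R²+z²)^(3/2) = 4.72×10⁻⁴ m³.
B = (4π×10⁻⁷ × 3.48 × 0.0007508) / (2 × 4.72×10⁻⁴) = 3.48×10⁻⁶ T.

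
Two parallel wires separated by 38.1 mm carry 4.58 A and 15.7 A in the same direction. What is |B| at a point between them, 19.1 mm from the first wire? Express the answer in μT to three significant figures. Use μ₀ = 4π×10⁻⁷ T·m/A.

Each long wire gives B = μ₀I/(2πd). Distances are d₁ = 0.0191 m and d₂ = 0.019 m.
B₁ = 4.80×10⁻⁵ T, B₂ = 1.65×10⁻⁴ T.
Between parallel currents the two contributions point in opposite directions, so they subtract. B = |B₁ − B₂| = |4.80×10⁻⁵ − 1.65×10⁻⁴| = 1.17×10⁻⁴ T.

B ≈ 117 μT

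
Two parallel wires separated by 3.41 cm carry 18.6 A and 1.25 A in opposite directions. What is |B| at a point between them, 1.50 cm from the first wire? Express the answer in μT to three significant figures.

Each long wire gives B = μ₀I/(2πd). Distances are d₁ = 0.015 m and d₂ = 0.0191 m.
B₁ = 2.48×10⁻⁴ T, B₂ = 1.31×10⁻⁵ T.
Between antiparallel currents both contributions point the same way, so they add. B = B₁ + B₂ = 2.48×10⁻⁴ + 1.31×10⁻⁵ = 2.61×10⁻⁴ T.

B ≈ 261 μT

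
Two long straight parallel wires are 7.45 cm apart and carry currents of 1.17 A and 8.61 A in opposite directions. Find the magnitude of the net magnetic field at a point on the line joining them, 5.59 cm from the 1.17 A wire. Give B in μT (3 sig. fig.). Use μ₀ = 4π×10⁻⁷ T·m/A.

Each long wire gives B = μ₀I/(2πd). Distances are d₁ = 0.0559 m and d₂ = 0.0186 m.
B₁ = 4.19×10⁻⁶ T, B₂ = 9.26×10⁻⁵ T.
Between antiparallel currents both contributions point the same way, so they add. B = B₁ + B₂ = 4.19×10⁻⁶ + 9.26×10⁻⁵ = 9.68×10⁻⁵ T.

B ≈ 96.8 μT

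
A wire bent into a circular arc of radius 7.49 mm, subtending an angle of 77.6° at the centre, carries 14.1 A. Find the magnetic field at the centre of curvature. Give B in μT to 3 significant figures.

B ≈ 255 μT

The Biot–Savart field of a circular arc at its centre is B = μ₀Iφ/(4πR), with φ = 1.354 rad.
B = (4π×10⁻⁷ × 14.1 × 1.354) / (4π × 0.00749) = 2.55×10⁻⁴ T.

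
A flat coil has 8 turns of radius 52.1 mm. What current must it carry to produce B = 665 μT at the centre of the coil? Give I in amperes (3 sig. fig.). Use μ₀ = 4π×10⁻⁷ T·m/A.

I ≈ 6.89 A

For an N-turn coil, B = Nμ₀I/(2R) with R = 0.0521 m, so I = 2RB/(Nμ₀) = 2 × 0.0521 × 6.65×10⁻⁴ / (8 × 4π×10⁻⁷) = 6.89 A.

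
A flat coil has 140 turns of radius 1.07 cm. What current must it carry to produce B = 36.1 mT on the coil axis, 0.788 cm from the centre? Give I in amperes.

I ≈ 8.41 A

For an N-turn coil, B = Nμ₀IR²/[2(R²+z²)^(3/2)] with R = 0.0107 m, z = 0.00788 m, so I = 2B(R²+z²)^(3/2)/(Nμ₀R²) = 2 × 3.61×10⁻² × 2.35×10⁻⁶ / (140 × 4π×10⁻⁷ × 0.0001145) = 8.41 A.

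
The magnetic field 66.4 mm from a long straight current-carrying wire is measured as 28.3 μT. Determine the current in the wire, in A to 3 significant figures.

I ≈ 9.40 A

For a long straight wire B = μ₀I/(2πd), so I = 2πdB/μ₀.
I = 2π × 0.0664 × 2.83×10⁻⁵ / (4π×10⁻⁷) = 9.40 A.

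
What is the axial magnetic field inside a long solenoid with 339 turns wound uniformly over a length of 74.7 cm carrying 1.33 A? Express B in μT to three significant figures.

Inside a long solenoid, B = μ₀nI with n = 453.8 turns/m.
B = 4π×10⁻⁷ × 453.8 × 1.33 = 7.58×10⁻⁴ T.

B ≈ 758 μT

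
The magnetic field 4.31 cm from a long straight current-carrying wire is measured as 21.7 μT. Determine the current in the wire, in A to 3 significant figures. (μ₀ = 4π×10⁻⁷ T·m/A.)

I ≈ 4.68 A

For a long straight wire B = μ₀I/(2πd), so I = 2πdB/μ₀.
I = 2π × 0.0431 × 2.17×10⁻⁵ / (4π×10⁻⁷) = 4.68 A.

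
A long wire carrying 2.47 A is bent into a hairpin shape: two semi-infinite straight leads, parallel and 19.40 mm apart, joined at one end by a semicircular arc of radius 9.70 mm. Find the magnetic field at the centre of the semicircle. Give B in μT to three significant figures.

B ≈ 131 μT

The semicircular arc contributes B_arc = μ₀I·π/(4πR) = μ₀I/(4R) = 8.00×10⁻⁵ T.
Each semi-infinite lead is at perpendicular distance R = 0.0097 m from the centre, with the perpendicular foot at its near end, so it contributes μ₀I/(4πR); both point the same way, together 5.09×10⁻⁵ T.
Arc and leads all point the same direction: B = 8.00×10⁻⁵ + 5.09×10⁻⁵ = 1.31×10⁻⁴ T.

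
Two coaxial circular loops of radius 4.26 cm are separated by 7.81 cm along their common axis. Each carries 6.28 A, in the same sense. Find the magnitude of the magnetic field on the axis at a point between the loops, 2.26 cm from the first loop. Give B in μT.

B ≈ 84.8 μT

Each loop contributes B = μ₀IR²/[2(R²+z²)^(3/2)] on the axis, with z measured from that loop.
Loop 1 (z = 0.0226 m): B₁ = 6.39×10⁻⁵ T. Loop 2 (z = 0.0555 m): B₂ = 2.09×10⁻⁵ T.
The fields add: B = B₁ + B₂ = 8.48×10⁻⁵ T.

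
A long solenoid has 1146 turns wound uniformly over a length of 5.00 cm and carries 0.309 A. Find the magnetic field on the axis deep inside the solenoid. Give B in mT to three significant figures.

Inside a long solenoid, B = μ₀nI with n = 2.292×10⁴ turns/m.
B = 4π×10⁻⁷ × 2.292×10⁴ × 0.309 = 8.90×10⁻³ T.

B ≈ 8.90 mT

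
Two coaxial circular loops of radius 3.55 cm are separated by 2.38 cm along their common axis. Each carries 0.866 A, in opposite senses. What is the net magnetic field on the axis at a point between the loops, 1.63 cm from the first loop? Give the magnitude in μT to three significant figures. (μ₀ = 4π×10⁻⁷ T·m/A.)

B ≈ 2.85 μT

Each loop contributes B = μ₀IR²/[2(R²+z²)^(3/2)] on the axis, with z measured from that loop.
Loop 1 (z = 0.0163 m): B₁ = 1.15×10⁻⁵ T. Loop 2 (z = 0.0075 m): B₂ = 1.44×10⁻⁵ T.
The fields oppose: B = |B₁ − B₂| = 2.85×10⁻⁶ T.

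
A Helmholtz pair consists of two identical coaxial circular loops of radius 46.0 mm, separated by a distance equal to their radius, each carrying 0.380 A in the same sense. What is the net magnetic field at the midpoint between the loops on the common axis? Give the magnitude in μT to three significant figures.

B ≈ 7.43 μT

Each loop contributes B = μ₀IR²/[2(R²+z²)^(3/2)] on the axis, with z measured from that loop.
Loop 1 (z = 0.023 m): B₁ = 3.71×10⁻⁶ T. Loop 2 (z = 0.023 m): B₂ = 3.71×10⁻⁶ T.
The fields add: B = B₁ + B₂ = 7.43×10⁻⁶ T.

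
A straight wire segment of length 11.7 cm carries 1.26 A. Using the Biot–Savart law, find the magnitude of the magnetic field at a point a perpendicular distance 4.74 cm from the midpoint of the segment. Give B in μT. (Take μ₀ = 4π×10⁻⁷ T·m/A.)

For a finite straight segment, B = (μ₀I/4πd)(sinθ₁ + sinθ₂), where θ₁, θ₂ are the angles from the perpendicular to each end.
The perpendicular from the point meets the wire at its midpoint, so each end is L/2 = 0.0585 m away along the wire.
sinθ₁ = 0.0585/√(0.0585²+0.0474²) = 0.7770; sinθ₂ = 0.0585/√(0.0585²+0.0474²) = 0.7770.
B = (4π×10⁻⁷ × 1.26) / (4π × 0.0474) × (0.7770 + 0.7770) = 4.13×10⁻⁶ T.

B ≈ 4.13 μT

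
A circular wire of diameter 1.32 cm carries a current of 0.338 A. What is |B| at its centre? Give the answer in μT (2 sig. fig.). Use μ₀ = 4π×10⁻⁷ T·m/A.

B ≈ 32 μT

At the centre of a circular loop the Biot–Savart law gives B = μ₀I/(2R) (so R = 0.0066 m).
B = (4π×10⁻⁷ × 0.338) / (2 × 0.0066) = 3.22×10⁻⁵ T.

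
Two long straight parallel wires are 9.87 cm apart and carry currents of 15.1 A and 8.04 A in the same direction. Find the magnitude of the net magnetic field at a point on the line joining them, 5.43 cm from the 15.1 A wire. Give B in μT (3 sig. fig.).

Each long wire gives B = μ₀I/(2πd). Distances are d₁ = 0.0543 m and d₂ = 0.0444 m.
B₁ = 5.56×10⁻⁵ T, B₂ = 3.62×10⁻⁵ T.
Between parallel currents the two contributions point in opposite directions, so they subtract. B = |B₁ − B₂| = |5.56×10⁻⁵ − 3.62×10⁻⁵| = 1.94×10⁻⁵ T.

B ≈ 19.4 μT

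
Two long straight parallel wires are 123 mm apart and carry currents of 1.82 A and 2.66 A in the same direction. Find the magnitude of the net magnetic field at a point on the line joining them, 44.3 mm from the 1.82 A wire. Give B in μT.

Each long wire gives B = μ₀I/(2πd). Distances are d₁ = 0.0443 m and d₂ = 0.0787 m.
B₁ = 8.22×10⁻⁶ T, B₂ = 6.76×10⁻⁶ T.
Between parallel currents the two contributions point in opposite directions, so they subtract. B = |B₁ − B₂| = |8.22×10⁻⁶ − 6.76×10⁻⁶| = 1.46×10⁻⁶ T.

B ≈ 1.46 μT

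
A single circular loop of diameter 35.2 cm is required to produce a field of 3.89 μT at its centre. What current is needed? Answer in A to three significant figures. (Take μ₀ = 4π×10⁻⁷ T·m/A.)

At the centre of a circular loop B = μ₀I/(2R), so I = 2RB/μ₀.
With R = 0.176 m, I = 2 × 0.176 × 3.89×10⁻⁶ / (4π×10⁻⁷) = 1.09 A.

I ≈ 1.09 A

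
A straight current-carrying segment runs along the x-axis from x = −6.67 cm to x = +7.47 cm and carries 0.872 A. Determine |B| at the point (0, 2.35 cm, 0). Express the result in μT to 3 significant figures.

B ≈ 7.04 μT

For a finite straight segment, B = (μ₀I/4πd)(sinθ₁ + sinθ₂), where θ₁, θ₂ are the angles from the perpendicular to each end.
The perpendicular distance is d = 0.0235 m; the end-offsets along the wire are a = 0.0667 m and b = 0.0747 m.
sinθ₁ = 0.0667/√(0.0667²+0.0235²) = 0.9432; sinθ₂ = 0.0747/√(0.0747²+0.0235²) = 0.9539.
B = (4π×10⁻⁷ × 0.872) / (4π × 0.0235) × (0.9432 + 0.9539) = 7.04×10⁻⁶ T.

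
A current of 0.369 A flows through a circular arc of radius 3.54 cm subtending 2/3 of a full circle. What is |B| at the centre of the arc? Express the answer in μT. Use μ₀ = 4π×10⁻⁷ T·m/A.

The Biot–Savart field of a circular arc at its centre is B = μ₀Iφ/(4πR), with φ = 4.189 rad.
B = (4π×10⁻⁷ × 0.369 × 4.189) / (4π × 0.0354) = 4.37×10⁻⁶ T.

B ≈ 4.37 μT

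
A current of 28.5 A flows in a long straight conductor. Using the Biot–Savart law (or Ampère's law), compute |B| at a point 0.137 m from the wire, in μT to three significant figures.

B ≈ 41.6 μT

For an infinitely long straight wire, B = μ₀I/(2πd).
B = (4π×10⁻⁷ × 28.5) / (2π × 0.137) = 4.16×10⁻⁵ T.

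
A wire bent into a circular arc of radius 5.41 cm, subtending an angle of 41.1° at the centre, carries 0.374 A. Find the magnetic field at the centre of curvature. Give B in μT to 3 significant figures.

The Biot–Savart field of a circular arc at its centre is B = μ₀Iφ/(4πR), with φ = 0.7173 rad.
B = (4π×10⁻⁷ × 0.374 × 0.7173) / (4π × 0.0541) = 4.96×10⁻⁷ T.

B ≈ 0.496 μT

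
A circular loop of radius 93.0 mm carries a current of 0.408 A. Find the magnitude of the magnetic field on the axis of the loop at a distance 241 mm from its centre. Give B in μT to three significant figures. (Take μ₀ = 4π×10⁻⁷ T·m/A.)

B ≈ 0.129 μT

On the axis of a circular loop, B = μ₀IR² / [2(R²+z²)^(3/2)].
R² + z² = (0.093)² + (0.241)² = 0.06673 m², and (R²+z²)^(3/2) = 1.72×10⁻² m³.
B = (4π×10⁻⁷ × 0.408 × 0.008649) / (2 × 1.72×10⁻²) = 1.29×10⁻⁷ T.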